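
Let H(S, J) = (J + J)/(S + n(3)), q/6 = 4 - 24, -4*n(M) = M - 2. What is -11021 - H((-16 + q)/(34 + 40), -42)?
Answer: -1139307/103 ≈ -11061.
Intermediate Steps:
n(M) = 1/2 - M/4 (n(M) = -(M - 2)/4 = -(-2 + M)/4 = 1/2 - M/4)
q = -120 (q = 6*(4 - 24) = 6*(-20) = -120)
H(S, J) = 2*J/(-1/4 + S) (H(S, J) = (J + J)/(S + (1/2 - 1/4*3)) = (2*J)/(S + (1/2 - 3/4)) = (2*J)/(S - 1/4) = (2*J)/(-1/4 + S) = 2*J/(-1/4 + S))
-11021 - H((-16 + q)/(34 + 40), -42) = -11021 - 8*(-42)/(-1 + 4*((-16 - 120)/(34 + 40))) = -11021 - 8*(-42)/(-1 + 4*(-136/74)) = -11021 - 8*(-42)/(-1 + 4*(-136*1/74)) = -11021 - 8*(-42)/(-1 + 4*(-68/37)) = -11021 - 8*(-42)/(-1 - 272/37) = -11021 - 8*(-42)/(-309/37) = -11021 - 8*(-42)*(-37)/309 = -11021 - 1*4144/103 = -11021 - 4144/103 = -1139307/103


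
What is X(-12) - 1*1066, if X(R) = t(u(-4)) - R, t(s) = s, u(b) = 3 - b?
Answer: -1047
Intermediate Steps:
X(R) = 7 - R (X(R) = (3 - 1*(-4)) - R = (3 + 4) - R = 7 - R)
X(-12) - 1*1066 = (7 - 1*(-12)) - 1*1066 = (7 + 12) - 1066 = 19 - 1066 = -1047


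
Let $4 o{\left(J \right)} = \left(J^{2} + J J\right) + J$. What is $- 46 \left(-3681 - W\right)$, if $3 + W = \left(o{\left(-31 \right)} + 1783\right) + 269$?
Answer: $\frac{570653}{2} \approx 2.8533 \cdot 10^{5}$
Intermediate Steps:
$o{\left(J \right)} = \frac{J^{2}}{2} + \frac{J}{4}$ ($o{\left(J \right)} = \frac{\left(J^{2} + J J\right) + J}{4} = \frac{\left(J^{2} + J^{2}\right) + J}{4} = \frac{2 J^{2} + J}{4} = \frac{J + 2 J^{2}}{4} = \frac{J^{2}}{2} + \frac{J}{4}$)
$W = \frac{10087}{4}$ ($W = -3 + \left(\left(\frac{1}{4} \left(-31\right) \left(1 + 2 \left(-31\right)\right) + 1783\right) + 269\right) = -3 + \left(\left(\frac{1}{4} \left(-31\right) \left(1 - 62\right) + 1783\right) + 269\right) = -3 + \left(\left(\frac{1}{4} \left(-31\right) \left(-61\right) + 1783\right) + 269\right) = -3 + \left(\left(\frac{1891}{4} + 1783\right) + 269\right) = -3 + \left(\frac{9023}{4} + 269\right) = -3 + \frac{10099}{4} = \frac{10087}{4} \approx 2521.8$)
$- 46 \left(-3681 - W\right) = - 46 \left(-3681 - \frac{10087}{4}\right) = \left(-46\right) \left(- \frac{24811}{4}\right) = \frac{570653}{2}$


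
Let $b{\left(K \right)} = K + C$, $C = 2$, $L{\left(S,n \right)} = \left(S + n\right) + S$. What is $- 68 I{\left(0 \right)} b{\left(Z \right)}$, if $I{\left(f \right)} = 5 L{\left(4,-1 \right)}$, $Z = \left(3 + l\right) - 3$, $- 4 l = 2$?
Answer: $-3570$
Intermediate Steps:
$l = - \frac{1}{2}$ ($l = \left(- \frac{1}{4}\right) 2 = - \frac{1}{2} \approx -0.5$)
$L{\left(S,n \right)} = n + 2 S$
$Z = - \frac{1}{2}$ ($Z = \left(3 - \frac{1}{2}\right) - 3 = \frac{5}{2} - 3 = - \frac{1}{2} \approx -0.5$)
$I{\left(f \right)} = 35$ ($I{\left(f \right)} = 5 \left(-1 + 2 \cdot 4\right) = 5 \left(-1 + 8\right) = 5 \cdot 7 = 35$)
$b{\left(K \right)} = 2 + K$ ($b{\left(K \right)} = K + 2 = 2 + K$)
$- 68 I{\left(0 \right)} b{\left(Z \right)} = \left(-68\right) 35 \left(2 - \frac{1}{2}\right) = \left(-2380\right) \frac{3}{2} = -3570$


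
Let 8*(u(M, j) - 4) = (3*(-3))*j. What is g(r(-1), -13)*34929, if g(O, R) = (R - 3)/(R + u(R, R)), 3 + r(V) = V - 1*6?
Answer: -496768/5 ≈ -99354.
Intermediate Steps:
u(M, j) = 4 - 9*j/8 (u(M, j) = 4 + ((3*(-3))*j)/8 = 4 + (-9*j)/8 = 4 - 9*j/8)
r(V) = -9 + V (r(V) = -3 + (V - 1*6) = -3 + (V - 6) = -3 + (-6 + V) = -9 + V)
g(O, R) = (-3 + R)/(4 - R/8) (g(O, R) = (R - 3)/(R + (4 - 9*R/8)) = (-3 + R)/(4 - R/8))
g(r(-1), -13)*34929 = (8*(-3 - 13)/(32 - 1*(-13)))*34929 = (8*(-16)/(32 + 13))*34929 = (8*(-16)/45)*34929 = (8*(1/45)*(-16))*34929 = -128/45*34929 = -496768/5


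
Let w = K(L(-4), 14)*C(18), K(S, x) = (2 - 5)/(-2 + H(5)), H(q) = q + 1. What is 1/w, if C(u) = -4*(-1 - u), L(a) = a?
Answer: -1/57 ≈ -0.017544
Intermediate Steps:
H(q) = 1 + q
K(S, x) = -¾ (K(S, x) = (2 - 5)/(-2 + (1 + 5)) = -3/(-2 + 6) = -3/4 = -3*¼ = -¾)
C(u) = 4 + 4*u
w = -57 (w = -3*(4 + 4*18)/4 = -3*(4 + 72)/4 = -¾*76 = -57)
1/w = 1/(-57) = -1/57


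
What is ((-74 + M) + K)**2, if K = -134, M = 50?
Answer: 24964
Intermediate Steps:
((-74 + M) + K)**2 = ((-74 + 50) - 134)**2 = (-24 - 134)**2 = (-158)**2 = 24964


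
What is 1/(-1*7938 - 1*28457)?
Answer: -1/36395 ≈ -2.7476e-5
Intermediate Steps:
1/(-1*7938 - 1*28457) = 1/(-7938 - 28457) = 1/(-36395) = -1/36395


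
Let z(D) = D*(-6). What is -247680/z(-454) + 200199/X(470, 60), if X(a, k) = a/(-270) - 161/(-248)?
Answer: -304451736168/1659143 ≈ -1.8350e+5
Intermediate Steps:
z(D) = -6*D
X(a, k) = 161/248 - a/270 (X(a, k) = a*(-1/270) - 161*(-1/248) = -a/270 + 161/248 = 161/248 - a/270)
-247680/z(-454) + 200199/X(470, 60) = -247680/((-6*(-454))) + 200199/(161/248 - 1/270*470) = -247680/2724 + 200199/(161/248 - 47/27) = -247680*1/2724 + 200199/(-7309/6696) = -20640/227 + 200199*(-6696/7309) = -20640/227 - 1340532504/7309 = -304451736168/1659143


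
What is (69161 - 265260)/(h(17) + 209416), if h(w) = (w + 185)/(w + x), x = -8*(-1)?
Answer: -258025/275558 ≈ -0.93637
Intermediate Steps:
x = 8
h(w) = (185 + w)/(8 + w) (h(w) = (w + 185)/(w + 8) = (185 + w)/(8 + w))
(69161 - 265260)/(h(17) + 209416) = (69161 - 265260)/((185 + 17)/(8 + 17) + 209416) = -196099/(202/25 + 209416) = -196099/5235602/25 = -196099*25/5235602 = -258025/275558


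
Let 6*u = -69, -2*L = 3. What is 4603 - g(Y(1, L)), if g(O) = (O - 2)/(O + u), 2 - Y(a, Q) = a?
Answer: 96661/21 ≈ 4602.9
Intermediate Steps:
L = -3/2 (L = -1/2*3 = -3/2 ≈ -1.5000)
Y(a, Q) = 2 - a
u = -23/2 (u = (1/6)*(-69) = -23/2 ≈ -11.500)
g(O) = (-2 + O)/(-23/2 + O) (g(O) = (O - 2)/(O - 23/2) = (-2 + O)/(-23/2 + O))
4603 - g(Y(1, L)) = 4603 - 2*(-2 + (2 - 1*1))/(-23 + 2*(2 - 1*1)) = 4603 - 2*(-2 + (2 - 1))/(-23 + 2*(2 - 1)) = 4603 - 2*(-2 + 1)/(-23 + 2*1) = 4603 - 2*(-1)/(-23 + 2) = 4603 - 2*(-1)/(-21) = 4603 - 2*(-1)*(-1)/21 = 4603 - 1*2/21 = 4603 - 2/21 = 96661/21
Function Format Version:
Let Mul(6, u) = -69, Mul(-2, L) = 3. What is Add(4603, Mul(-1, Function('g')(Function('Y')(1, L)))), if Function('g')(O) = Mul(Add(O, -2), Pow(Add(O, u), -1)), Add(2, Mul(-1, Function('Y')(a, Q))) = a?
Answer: Rational(96661, 21) ≈ 4602.9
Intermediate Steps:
L = Rational(-3, 2) (L = Mul(Rational(-1, 2), 3) = Rational(-3, 2) ≈ -1.5000)
Function('Y')(a, Q) = Add(2, Mul(-1, a))
u = Rational(-23, 2) (u = Mul(Rational(1, 6), -69) = Rational(-23, 2) ≈ -11.500)
Function('g')(O) = Mul(Pow(Add(Rational(-23, 2), O), -1), Add(-2, O)) (Function('g')(O) = Mul(Add(O, -2), Pow(Add(O, Rational(-23, 2)), -1)) = Mul(Add(-2, O), Pow(Add(Rational(-23, 2), O), -1)) = Mul(Pow(Add(Rational(-23, 2), O), -1), Add(-2, O)))
Add(4603, Mul(-1, Function('g')(Function('Y')(1, L)))) = Add(4603, Mul(-1, Mul(2, Pow(Add(-23, Mul(2, Add(2, Mul(-1, 1)))), -1), Add(-2, Add(2, Mul(-1, 1)))))) = Add(4603, Mul(-1, Mul(2, Pow(Add(-23, Mul(2, Add(2, -1))), -1), Add(-2, Add(2, -1))))) = Add(4603, Mul(-1, Mul(2, Pow(Add(-23, Mul(2, 1)), -1), Add(-2, 1)))) = Add(4603, Mul(-1, Mul(2, Pow(Add(-23, 2), -1), -1))) = Add(4603, Mul(-1, Mul(2, Pow(-21, -1), -1))) = Add(4603, Mul(-1, Mul(2, Rational(-1, 21), -1))) = Add(4603, Mul(-1, Rational(2, 21))) = Add(4603, Rational(-2, 21)) = Rational(96661, 21)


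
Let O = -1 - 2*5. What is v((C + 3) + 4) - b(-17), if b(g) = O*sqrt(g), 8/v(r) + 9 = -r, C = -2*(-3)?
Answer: -4/11 + 11*I*sqrt(17) ≈ -0.36364 + 45.354*I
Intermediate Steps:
C = 6
v(r) = 8/(-9 - r)
O = -11 (O = -1 - 10 = -11)
b(g) = -11*sqrt(g)
v((C + 3) + 4) - b(-17) = -8/(9 + ((6 + 3) + 4)) - (-11)*sqrt(-17) = -8/(9 + (9 + 4)) - (-11)*I*sqrt(17) = -8/(9 + 13) - (-11)*I*sqrt(17) = -8/22 + 11*I*sqrt(17) = -8*1/22 + 11*I*sqrt(17) = -4/11 + 11*I*sqrt(17)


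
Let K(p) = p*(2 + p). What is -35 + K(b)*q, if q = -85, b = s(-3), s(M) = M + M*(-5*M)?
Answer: -187715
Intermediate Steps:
s(M) = M - 5*M**2
b = -48 (b = -3*(1 - 5*(-3)) = -3*(1 + 15) = -3*16 = -48)
-35 + K(b)*q = -35 - 48*(2 - 48)*(-85) = -35 - 48*(-46)*(-85) = -35 + 2208*(-85) = -35 - 187680 = -187715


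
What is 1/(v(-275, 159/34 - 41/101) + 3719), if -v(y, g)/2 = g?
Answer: 1717/6370858 ≈ 0.00026951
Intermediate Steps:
v(y, g) = -2*g
1/(v(-275, 159/34 - 41/101) + 3719) = 1/(-2*(159/34 - 41/101) + 3719) = 1/(-2*14665/3434 + 3719) = 1/(-14665/1717 + 3719) = 1/(6370858/1717) = 1717/6370858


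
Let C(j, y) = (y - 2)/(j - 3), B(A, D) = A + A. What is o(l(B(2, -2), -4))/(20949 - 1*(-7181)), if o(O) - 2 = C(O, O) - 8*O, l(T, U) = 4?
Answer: -14/14065 ≈ -0.00099538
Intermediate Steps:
B(A, D) = 2*A
C(j, y) = (-2 + y)/(-3 + j)
o(O) = 2 - 8*O + (-2 + O)/(-3 + O) (o(O) = 2 + ((-2 + O)/(-3 + O) - 8*O) = 2 + (-8*O + (-2 + O)/(-3 + O)) = 2 - 8*O + (-2 + O)/(-3 + O))
o(l(B(2, -2), -4))/(20949 - 1*(-7181)) = ((-8 - 8*4**2 + 27*4)/(-3 + 4))/(20949 - 1*(-7181)) = ((-8 - 8*16 + 108)/1)/(20949 + 7181) = (1*(-8 - 128 + 108))/28130 = (1*(-28))*(1/28130) = -28*1/28130 = -14/14065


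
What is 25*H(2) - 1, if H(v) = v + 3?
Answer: 124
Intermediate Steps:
H(v) = 3 + v
25*H(2) - 1 = 25*(3 + 2) - 1 = 25*5 - 1 = 125 - 1 = 124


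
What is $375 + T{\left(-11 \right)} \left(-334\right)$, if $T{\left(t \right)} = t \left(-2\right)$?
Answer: $-6973$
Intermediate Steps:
$T{\left(t \right)} = - 2 t$
$375 + T{\left(-11 \right)} \left(-334\right) = 375 + \left(-2\right) \left(-11\right) \left(-334\right) = 375 + 22 \left(-334\right) = 375 - 7348 = -6973$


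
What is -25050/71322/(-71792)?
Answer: 4175/853391504 ≈ 4.8922e-6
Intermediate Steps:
-25050/71322/(-71792) = -25050*1/71322*(-1/71792) = -4175/11887*(-1/71792) = 4175/853391504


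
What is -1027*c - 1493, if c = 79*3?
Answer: -244892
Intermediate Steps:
c = 237
-1027*c - 1493 = -1027*237 - 1493 = -243399 - 1493 = -244892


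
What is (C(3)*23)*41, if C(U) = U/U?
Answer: 943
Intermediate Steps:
C(U) = 1
(C(3)*23)*41 = (1*23)*41 = 23*41 = 943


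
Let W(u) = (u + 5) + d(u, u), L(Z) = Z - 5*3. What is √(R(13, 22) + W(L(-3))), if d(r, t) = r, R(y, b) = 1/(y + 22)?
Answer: 2*I*√9485/35 ≈ 5.5652*I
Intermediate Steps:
R(y, b) = 1/(22 + y)
L(Z) = -15 + Z (L(Z) = Z - 15 = -15 + Z)
W(u) = 5 + 2*u (W(u) = (u + 5) + u = (5 + u) + u = 5 + 2*u)
√(R(13, 22) + W(L(-3))) = √(1/(22 + 13) + (5 + 2*(-15 - 3))) = √(1/35 + (5 + 2*(-18))) = √(1/35 + (5 - 36)) = √(1/35 - 31) = √(-1084/35) = 2*I*√9485/35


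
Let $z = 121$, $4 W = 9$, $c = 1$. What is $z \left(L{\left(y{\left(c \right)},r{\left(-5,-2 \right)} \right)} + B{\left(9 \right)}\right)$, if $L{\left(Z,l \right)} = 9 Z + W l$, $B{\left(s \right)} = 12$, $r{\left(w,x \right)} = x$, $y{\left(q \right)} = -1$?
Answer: $- \frac{363}{2} \approx -181.5$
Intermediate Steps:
$W = \frac{9}{4}$ ($W = \frac{1}{4} \cdot 9 = \frac{9}{4} \approx 2.25$)
$L{\left(Z,l \right)} = 9 Z + \frac{9 l}{4}$
$z \left(L{\left(y{\left(c \right)},r{\left(-5,-2 \right)} \right)} + B{\left(9 \right)}\right) = 121 \left(\left(9 \left(-1\right) + \frac{9}{4} \left(-2\right)\right) + 12\right) = 121 \left(\left(-9 - \frac{9}{2}\right) + 12\right) = 121 \left(- \frac{27}{2} + 12\right) = 121 \left(- \frac{3}{2}\right) = - \frac{363}{2}$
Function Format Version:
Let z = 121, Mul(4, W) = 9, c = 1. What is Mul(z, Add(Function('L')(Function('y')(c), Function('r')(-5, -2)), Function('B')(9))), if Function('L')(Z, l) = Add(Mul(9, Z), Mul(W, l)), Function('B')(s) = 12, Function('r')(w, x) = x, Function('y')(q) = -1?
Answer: Rational(-363, 2) ≈ -181.50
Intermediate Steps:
W = Rational(9, 4) (W = Mul(Rational(1, 4), 9) = Rational(9, 4) ≈ 2.2500)
Function('L')(Z, l) = Add(Mul(9, Z), Mul(Rational(9, 4), l))
Mul(z, Add(Function('L')(Function('y')(c), Function('r')(-5, -2)), Function('B')(9))) = Mul(121, Add(Add(Mul(9, -1), Mul(Rational(9, 4), -2)), 12)) = Mul(121, Add(Add(-9, Rational(-9, 2)), 12)) = Mul(121, Add(Rational(-27, 2), 12)) = Mul(121, Rational(-3, 2)) = Rational(-363, 2)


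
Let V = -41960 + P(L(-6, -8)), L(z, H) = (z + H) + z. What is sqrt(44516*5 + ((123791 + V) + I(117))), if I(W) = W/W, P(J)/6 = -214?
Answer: 2*sqrt(75782) ≈ 550.57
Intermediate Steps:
L(z, H) = H + 2*z (L(z, H) = (H + z) + z = H + 2*z)
P(J) = -1284 (P(J) = 6*(-214) = -1284)
I(W) = 1
V = -43244 (V = -41960 - 1284 = -43244)
sqrt(44516*5 + ((123791 + V) + I(117))) = sqrt(44516*5 + ((123791 - 43244) + 1)) = sqrt(222580 + (80547 + 1)) = sqrt(222580 + 80548) = sqrt(303128) = 2*sqrt(75782)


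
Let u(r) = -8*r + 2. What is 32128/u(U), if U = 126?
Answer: -16064/503 ≈ -31.936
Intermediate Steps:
u(r) = 2 - 8*r
32128/u(U) = 32128/(2 - 8*126) = 32128/(2 - 1008) = 32128/(-1006) = 32128*(-1/1006) = -16064/503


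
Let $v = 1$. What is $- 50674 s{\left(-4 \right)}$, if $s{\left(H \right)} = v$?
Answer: $-50674$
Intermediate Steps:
$s{\left(H \right)} = 1$
$- 50674 s{\left(-4 \right)} = \left(-50674\right) 1 = -50674$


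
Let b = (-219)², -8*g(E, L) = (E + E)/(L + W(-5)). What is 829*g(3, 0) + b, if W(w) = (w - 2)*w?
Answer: 6712053/140 ≈ 47943.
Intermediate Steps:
W(w) = w*(-2 + w) (W(w) = (-2 + w)*w = w*(-2 + w))
g(E, L) = -E/(4*(35 + L)) (g(E, L) = -(E + E)/(8*(L - 5*(-2 - 5))) = -2*E/(8*(L - 5*(-7))) = -2*E/(8*(L + 35)) = -2*E/(8*(35 + L)) = -E/(4*(35 + L)))
b = 47961
829*g(3, 0) + b = 829*(-1*3/(140 + 4*0)) + 47961 = 829*(-1*3/(140 + 0)) + 47961 = 829*(-1*3/140) + 47961 = 829*(-1*3*1/140) + 47961 = 829*(-3/140) + 47961 = -2487/140 + 47961 = 6712053/140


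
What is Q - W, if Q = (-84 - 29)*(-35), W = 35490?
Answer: -31535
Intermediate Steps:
Q = 3955 (Q = -113*(-35) = 3955)
Q - W = 3955 - 1*35490 = 3955 - 35490 = -31535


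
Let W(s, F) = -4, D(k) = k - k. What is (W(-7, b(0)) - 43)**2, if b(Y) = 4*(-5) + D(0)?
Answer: 2209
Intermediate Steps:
D(k) = 0
b(Y) = -20 (b(Y) = 4*(-5) + 0 = -20 + 0 = -20)
(W(-7, b(0)) - 43)**2 = (-4 - 43)**2 = (-47)**2 = 2209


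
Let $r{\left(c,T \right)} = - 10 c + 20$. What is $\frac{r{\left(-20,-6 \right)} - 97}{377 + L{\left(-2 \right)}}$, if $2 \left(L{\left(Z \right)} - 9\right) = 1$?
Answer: $\frac{246}{773} \approx 0.31824$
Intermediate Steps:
$r{\left(c,T \right)} = 20 - 10 c$
$L{\left(Z \right)} = \frac{19}{2}$ ($L{\left(Z \right)} = 9 + \frac{1}{2} \cdot 1 = 9 + \frac{1}{2} = \frac{19}{2}$)
$\frac{r{\left(-20,-6 \right)} - 97}{377 + L{\left(-2 \right)}} = \frac{\left(20 - -200\right) - 97}{377 + \frac{19}{2}} = \frac{\left(20 + 200\right) - 97}{\frac{773}{2}} = \left(220 - 97\right) \frac{2}{773} = 123 \cdot \frac{2}{773} = \frac{246}{773}$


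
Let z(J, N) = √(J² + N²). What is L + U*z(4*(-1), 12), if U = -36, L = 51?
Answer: 51 - 144*√10 ≈ -404.37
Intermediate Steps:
L + U*z(4*(-1), 12) = 51 - 36*√((4*(-1))² + 12²) = 51 - 36*√((-4)² + 144) = 51 - 36*√(16 + 144) = 51 - 144*√10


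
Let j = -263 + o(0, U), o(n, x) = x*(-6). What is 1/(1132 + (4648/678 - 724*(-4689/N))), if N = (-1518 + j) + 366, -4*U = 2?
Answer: -119667/151428935 ≈ -0.00079025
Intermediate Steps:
U = -½ (U = -¼*2 = -½ ≈ -0.50000)
o(n, x) = -6*x
j = -260 (j = -263 - 6*(-½) = -263 + 3 = -260)
N = -1412 (N = (-1518 - 260) + 366 = -1778 + 366 = -1412)
1/(1132 + (4648/678 - 724*(-4689/N))) = 1/(1132 + (4648/678 - 724/((-1412/(-4689))))) = 1/(1132 + (4648*(1/678) - 724/((-1412*(-1/4689))))) = 1/(1132 + (2324/339 - 724/1412/4689)) = 1/(1132 + (2324/339 - 724*4689/1412)) = 1/(1132 + (2324/339 - 848709/353)) = 1/(1132 - 286891979/119667) = 1/(-151428935/119667) = -119667/151428935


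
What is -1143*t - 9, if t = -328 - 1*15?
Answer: 392040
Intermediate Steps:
t = -343 (t = -328 - 15 = -343)
-1143*t - 9 = -1143*(-343) - 9 = 392049 - 9 = 392040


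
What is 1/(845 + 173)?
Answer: 1/1018 ≈ 0.00098232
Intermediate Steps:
1/(845 + 173) = 1/1018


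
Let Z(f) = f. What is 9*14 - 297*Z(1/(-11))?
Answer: 153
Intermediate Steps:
9*14 - 297*Z(1/(-11)) = 9*14 - 297/(-11) = 126 - 297*(-1/11) = 126 + 27 = 153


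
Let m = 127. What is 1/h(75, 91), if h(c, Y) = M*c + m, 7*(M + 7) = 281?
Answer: 7/18289 ≈ 0.00038274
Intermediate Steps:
M = 232/7 (M = -7 + (1/7)*281 = -7 + 281/7 = 232/7 ≈ 33.143)
h(c, Y) = 127 + 232*c/7 (h(c, Y) = 232*c/7 + 127 = 127 + 232*c/7)
1/h(75, 91) = 1/(127 + (232/7)*75) = 1/(127 + 17400/7) = 1/(18289/7) = 7/18289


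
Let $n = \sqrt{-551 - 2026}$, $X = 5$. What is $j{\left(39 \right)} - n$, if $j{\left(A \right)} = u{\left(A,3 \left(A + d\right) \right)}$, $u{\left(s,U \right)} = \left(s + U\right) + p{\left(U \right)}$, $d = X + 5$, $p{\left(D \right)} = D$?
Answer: $333 - i \sqrt{2577} \approx 333.0 - 50.764 i$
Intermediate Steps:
$d = 10$ ($d = 5 + 5 = 10$)
$n = i \sqrt{2577}$ ($n = \sqrt{-2577} = i \sqrt{2577} \approx 50.764 i$)
$u{\left(s,U \right)} = s + 2 U$ ($u{\left(s,U \right)} = \left(s + U\right) + U = \left(U + s\right) + U = s + 2 U$)
$j{\left(A \right)} = 60 + 7 A$ ($j{\left(A \right)} = A + 2 \cdot 3 \left(A + 10\right) = A + 2 \cdot 3 \left(10 + A\right) = A + 2 \left(30 + 3 A\right) = A + \left(60 + 6 A\right) = 60 + 7 A$)
$j{\left(39 \right)} - n = \left(60 + 7 \cdot 39\right) - i \sqrt{2577} = \left(60 + 273\right) - i \sqrt{2577} = 333 - i \sqrt{2577}$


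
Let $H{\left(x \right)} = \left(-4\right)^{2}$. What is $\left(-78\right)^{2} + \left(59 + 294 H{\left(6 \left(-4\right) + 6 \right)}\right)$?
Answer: $10847$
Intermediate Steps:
$H{\left(x \right)} = 16$
$\left(-78\right)^{2} + \left(59 + 294 H{\left(6 \left(-4\right) + 6 \right)}\right) = \left(-78\right)^{2} + \left(59 + 294 \cdot 16\right) = 6084 + \left(59 + 4704\right) = 6084 + 4763 = 10847$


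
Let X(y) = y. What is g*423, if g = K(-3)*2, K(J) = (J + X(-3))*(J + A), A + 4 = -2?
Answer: 45684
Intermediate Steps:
A = -6 (A = -4 - 2 = -6)
K(J) = (-6 + J)*(-3 + J) (K(J) = (J - 3)*(J - 6) = (-3 + J)*(-6 + J) = (-6 + J)*(-3 + J))
g = 108 (g = (18 + (-3)² - 9*(-3))*2 = (18 + 9 + 27)*2 = 54*2 = 108)
g*423 = 108*423 = 45684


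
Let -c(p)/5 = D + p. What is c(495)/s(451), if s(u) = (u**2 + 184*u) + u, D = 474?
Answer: -1615/95612 ≈ -0.016891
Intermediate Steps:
s(u) = u**2 + 185*u
c(p) = -2370 - 5*p (c(p) = -5*(474 + p) = -2370 - 5*p)
c(495)/s(451) = (-2370 - 5*495)/((451*(185 + 451))) = (-2370 - 2475)/((451*636)) = -4845/286836 = -4845*1/286836 = -1615/95612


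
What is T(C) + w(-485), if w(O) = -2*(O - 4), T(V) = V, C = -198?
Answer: 780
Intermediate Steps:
w(O) = 8 - 2*O (w(O) = -2*(-4 + O) = 8 - 2*O)
T(C) + w(-485) = -198 + (8 - 2*(-485)) = -198 + (8 + 970) = -198 + 978 = 780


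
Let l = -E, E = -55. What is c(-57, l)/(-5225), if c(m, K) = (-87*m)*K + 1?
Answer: -272746/5225 ≈ -52.200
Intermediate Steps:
l = 55 (l = -1*(-55) = 55)
c(m, K) = 1 - 87*K*m (c(m, K) = -87*K*m + 1 = 1 - 87*K*m)
c(-57, l)/(-5225) = (1 - 87*55*(-57))/(-5225) = (1 + 272745)*(-1/5225) = 272746*(-1/5225) = -272746/5225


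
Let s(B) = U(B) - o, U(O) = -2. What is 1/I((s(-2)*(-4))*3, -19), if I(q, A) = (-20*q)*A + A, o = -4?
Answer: -1/9139 ≈ -0.00010942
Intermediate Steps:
s(B) = 2 (s(B) = -2 - 1*(-4) = -2 + 4 = 2)
I(q, A) = A - 20*A*q (I(q, A) = -20*A*q + A = A - 20*A*q)
1/I((s(-2)*(-4))*3, -19) = 1/(-19*(1 - 20*2*(-4)*3)) = 1/(-19*(1 - (-160)*3)) = 1/(-19*(1 - 20*(-24))) = 1/(-19*(1 + 480)) = 1/(-19*481) = 1/(-9139) = -1/9139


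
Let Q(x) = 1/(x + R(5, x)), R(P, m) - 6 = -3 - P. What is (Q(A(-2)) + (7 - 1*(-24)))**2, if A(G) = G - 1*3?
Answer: 46656/49 ≈ 952.16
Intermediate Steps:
R(P, m) = 3 - P (R(P, m) = 6 + (-3 - P) = 3 - P)
A(G) = -3 + G (A(G) = G - 3 = -3 + G)
Q(x) = 1/(-2 + x) (Q(x) = 1/(x + (3 - 1*5)) = 1/(x + (3 - 5)) = 1/(x - 2) = 1/(-2 + x))
(Q(A(-2)) + (7 - 1*(-24)))**2 = (1/(-2 + (-3 - 2)) + (7 - 1*(-24)))**2 = (1/(-2 - 5) + (7 + 24))**2 = (1/(-7) + 31)**2 = (-1/7 + 31)**2 = (216/7)**2 = 46656/49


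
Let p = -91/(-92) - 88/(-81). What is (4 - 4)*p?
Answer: 0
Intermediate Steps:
p = 15467/7452 (p = -91*(-1/92) - 88*(-1/81) = 91/92 + 88/81 = 15467/7452 ≈ 2.0756)
(4 - 4)*p = (4 - 4)*(15467/7452) = 0*(15467/7452) = 0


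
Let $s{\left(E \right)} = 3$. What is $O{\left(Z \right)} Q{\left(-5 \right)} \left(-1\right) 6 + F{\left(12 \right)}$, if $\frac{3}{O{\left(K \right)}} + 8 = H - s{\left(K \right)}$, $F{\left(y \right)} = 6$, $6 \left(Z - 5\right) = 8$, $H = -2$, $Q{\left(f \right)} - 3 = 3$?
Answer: $\frac{186}{13} \approx 14.308$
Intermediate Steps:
$Q{\left(f \right)} = 6$ ($Q{\left(f \right)} = 3 + 3 = 6$)
$Z = \frac{19}{3}$ ($Z = 5 + \frac{1}{6} \cdot 8 = 5 + \frac{4}{3} = \frac{19}{3} \approx 6.3333$)
$O{\left(K \right)} = - \frac{3}{13}$ ($O{\left(K \right)} = \frac{3}{-8 - 5} = \frac{3}{-13} = 3 \left(- \frac{1}{13}\right) = - \frac{3}{13}$)
$O{\left(Z \right)} Q{\left(-5 \right)} \left(-1\right) 6 + F{\left(12 \right)} = - \frac{3 \cdot 6 \left(-1\right) 6}{13} + 6 = - \frac{3 \left(\left(-6\right) 6\right)}{13} + 6 = \left(- \frac{3}{13}\right) \left(-36\right) + 6 = \frac{108}{13} + 6 = \frac{186}{13}$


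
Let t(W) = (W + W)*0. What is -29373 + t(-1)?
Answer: -29373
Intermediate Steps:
t(W) = 0 (t(W) = (2*W)*0 = 0)
-29373 + t(-1) = -29373 + 0 = -29373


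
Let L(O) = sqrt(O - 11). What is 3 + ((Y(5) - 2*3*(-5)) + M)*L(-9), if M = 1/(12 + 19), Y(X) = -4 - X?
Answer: 3 + 1304*I*sqrt(5)/31 ≈ 3.0 + 94.059*I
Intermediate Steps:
M = 1/31 ≈ 0.032258
L(O) = sqrt(-11 + O)
3 + ((Y(5) - 2*3*(-5)) + M)*L(-9) = 3 + (((-4 - 1*5) - 2*3*(-5)) + 1/31)*sqrt(-11 - 9) = 3 + (((-4 - 5) - 6*(-5)) + 1/31)*sqrt(-20) = 3 + ((-9 + 30) + 1/31)*(2*I*sqrt(5)) = 3 + (21 + 1/31)*(2*I*sqrt(5)) = 3 + 652*(2*I*sqrt(5))/31 = 3 + 1304*I*sqrt(5)/31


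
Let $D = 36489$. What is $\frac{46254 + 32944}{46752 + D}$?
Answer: $\frac{79198}{83241} \approx 0.95143$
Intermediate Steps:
$\frac{46254 + 32944}{46752 + D} = \frac{46254 + 32944}{46752 + 36489} = \frac{79198}{83241}$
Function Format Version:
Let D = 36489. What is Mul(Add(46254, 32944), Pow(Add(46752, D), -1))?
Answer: Rational(79198, 83241) ≈ 0.95143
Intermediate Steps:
Mul(Add(46254, 32944), Pow(Add(46752, D), -1)) = Mul(Add(46254, 32944), Pow(Add(46752, 36489), -1)) = Mul(79198, Pow(83241, -1)) = Mul(79198, Rational(1, 83241)) = Rational(79198, 83241)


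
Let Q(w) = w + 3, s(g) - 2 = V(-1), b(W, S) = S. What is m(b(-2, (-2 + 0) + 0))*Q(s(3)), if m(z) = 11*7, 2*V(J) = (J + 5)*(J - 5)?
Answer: -539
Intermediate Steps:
V(J) = (-5 + J)*(5 + J)/2 (V(J) = ((J + 5)*(J - 5))/2 = ((5 + J)*(-5 + J))/2 = ((-5 + J)*(5 + J))/2 = (-5 + J)*(5 + J)/2)
m(z) = 77
s(g) = -10 (s(g) = 2 + (-25/2 + (½)*(-1)²) = 2 + (-25/2 + (½)*1) = 2 + (-25/2 + ½) = 2 - 12 = -10)
Q(w) = 3 + w
m(b(-2, (-2 + 0) + 0))*Q(s(3)) = 77*(3 - 10) = 77*(-7) = -539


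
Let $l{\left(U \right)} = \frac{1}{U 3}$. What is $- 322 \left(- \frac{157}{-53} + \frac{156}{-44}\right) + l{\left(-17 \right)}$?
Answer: $\frac{5582897}{29733} \approx 187.77$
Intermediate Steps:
$l{\left(U \right)} = \frac{1}{3 U}$
$- 322 \left(- \frac{157}{-53} + \frac{156}{-44}\right) + l{\left(-17 \right)} = - 322 \left(- \frac{157}{-53} + \frac{156}{-44}\right) + \frac{1}{3 \left(-17\right)} = - 322 \left(\left(-157\right) \left(- \frac{1}{53}\right) + 156 \left(- \frac{1}{44}\right)\right) + \frac{1}{3} \left(- \frac{1}{17}\right) = - 322 \left(\frac{157}{53} - \frac{39}{11}\right) - \frac{1}{51} = \left(-322\right) \left(- \frac{340}{583}\right) - \frac{1}{51} = \frac{109480}{583} - \frac{1}{51} = \frac{5582897}{29733}$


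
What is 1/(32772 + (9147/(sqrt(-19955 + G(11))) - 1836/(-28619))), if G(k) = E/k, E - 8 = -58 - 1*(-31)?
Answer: 1964144604928282208/64369324267139703990441 + 4994549587778*I*sqrt(603691)/64369324267139703990441 ≈ 3.0514e-5 + 6.0287e-8*I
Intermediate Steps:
E = -19 (E = 8 + (-58 - 1*(-31)) = 8 + (-58 + 31) = 8 - 27 = -19)
G(k) = -19/k
1/(32772 + (9147/(sqrt(-19955 + G(11))) - 1836/(-28619))) = 1/(32772 + (9147/(sqrt(-19955 - 19/11)) - 1836/(-28619))) = 1/(32772 + (9147/(sqrt(-19955 - 19*1/11)) - 1836*(-1/28619))) = 1/(32772 + (9147/(sqrt(-19955 - 19/11)) + 1836/28619)) = 1/(32772 + (9147/(sqrt(-219524/11)) + 1836/28619)) = 1/(32772 + (9147/((2*I*sqrt(603691)/11)) + 1836/28619)) = 1/(32772 + (9147*(-I*sqrt(603691)/109762) + 1836/28619)) = 1/(32772 + (-9147*I*sqrt(603691)/109762 + 1836/28619)) = 1/(32772 + (1836/28619 - 9147*I*sqrt(603691)/109762)) = 1/(937903704/28619 - 9147*I*sqrt(603691)/109762)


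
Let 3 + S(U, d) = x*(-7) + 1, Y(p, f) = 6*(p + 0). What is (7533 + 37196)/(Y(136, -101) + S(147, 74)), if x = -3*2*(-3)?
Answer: 44729/688 ≈ 65.013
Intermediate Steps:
Y(p, f) = 6*p
x = 18 (x = -6*(-3) = 18)
S(U, d) = -128 (S(U, d) = -3 + (18*(-7) + 1) = -3 + (-126 + 1) = -3 - 125 = -128)
(7533 + 37196)/(Y(136, -101) + S(147, 74)) = (7533 + 37196)/(6*136 - 128) = 44729/(816 - 128) = 44729/688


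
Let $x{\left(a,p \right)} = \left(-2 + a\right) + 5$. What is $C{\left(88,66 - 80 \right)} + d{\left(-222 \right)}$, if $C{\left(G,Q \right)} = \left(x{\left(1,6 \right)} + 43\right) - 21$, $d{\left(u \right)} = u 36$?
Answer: $-7966$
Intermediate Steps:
$d{\left(u \right)} = 36 u$
$x{\left(a,p \right)} = 3 + a$
$C{\left(G,Q \right)} = 26$ ($C{\left(G,Q \right)} = \left(\left(3 + 1\right) + 43\right) - 21 = \left(4 + 43\right) - 21 = 47 - 21 = 26$)
$C{\left(88,66 - 80 \right)} + d{\left(-222 \right)} = 26 + 36 \left(-222\right) = 26 - 7992 = -7966$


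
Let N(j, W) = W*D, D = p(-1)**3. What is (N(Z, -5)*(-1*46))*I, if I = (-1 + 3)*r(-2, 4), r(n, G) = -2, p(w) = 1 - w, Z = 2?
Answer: -7360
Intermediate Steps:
D = 8 (D = (1 - 1*(-1))**3 = (1 + 1)**3 = 2**3 = 8)
I = -4 (I = (-1 + 3)*(-2) = 2*(-2) = -4)
N(j, W) = 8*W (N(j, W) = W*8 = 8*W)
(N(Z, -5)*(-1*46))*I = ((8*(-5))*(-1*46))*(-4) = -40*(-46)*(-4) = 1840*(-4) = -7360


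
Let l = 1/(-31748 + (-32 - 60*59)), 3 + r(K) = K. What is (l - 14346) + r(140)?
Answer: -501861881/35320 ≈ -14209.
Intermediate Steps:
r(K) = -3 + K
l = -1/35320 (l = 1/(-31748 + (-32 - 3540)) = 1/(-31748 - 3572) = 1/(-35320) = -1/35320 ≈ -2.8313e-5)
(l - 14346) + r(140) = (-1/35320 - 14346) + (-3 + 140) = -506700721/35320 + 137 = -501861881/35320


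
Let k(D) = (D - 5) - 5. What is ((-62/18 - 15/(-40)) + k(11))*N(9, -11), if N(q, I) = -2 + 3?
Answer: -149/72 ≈ -2.0694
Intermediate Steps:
k(D) = -10 + D (k(D) = (-5 + D) - 5 = -10 + D)
N(q, I) = 1
((-62/18 - 15/(-40)) + k(11))*N(9, -11) = ((-62/18 - 15/(-40)) + (-10 + 11))*1 = ((-62*1/18 - 15*(-1/40)) + 1)*1 = ((-31/9 + 3/8) + 1)*1 = (-221/72 + 1)*1 = -149/72*1 = -149/72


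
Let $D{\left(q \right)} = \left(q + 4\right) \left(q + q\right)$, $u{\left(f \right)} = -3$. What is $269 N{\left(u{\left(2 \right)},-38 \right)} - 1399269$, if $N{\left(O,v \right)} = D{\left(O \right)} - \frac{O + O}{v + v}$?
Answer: $- \frac{53234361}{38} \approx -1.4009 \cdot 10^{6}$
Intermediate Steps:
$D{\left(q \right)} = 2 q \left(4 + q\right)$ ($D{\left(q \right)} = \left(4 + q\right) 2 q = 2 q \left(4 + q\right)$)
$N{\left(O,v \right)} = - \frac{O}{v} + 2 O \left(4 + O\right)$ ($N{\left(O,v \right)} = 2 O \left(4 + O\right) - \frac{O + O}{v + v} = 2 O \left(4 + O\right) - \frac{2 O}{2 v} = 2 O \left(4 + O\right) - 2 O \frac{1}{2 v} = 2 O \left(4 + O\right) - \frac{O}{v} = - \frac{O}{v} + 2 O \left(4 + O\right)$)
$269 N{\left(u{\left(2 \right)},-38 \right)} - 1399269 = 269 \left(- \frac{3 \left(-1 + 2 \left(-38\right) \left(4 - 3\right)\right)}{-38}\right) - 1399269 = 269 \left(\left(-3\right) \left(- \frac{1}{38}\right) \left(-1 + 2 \left(-38\right) 1\right)\right) - 1399269 = 269 \left(\left(-3\right) \left(- \frac{1}{38}\right) \left(-1 - 76\right)\right) - 1399269 = 269 \left(\left(-3\right) \left(- \frac{1}{38}\right) \left(-77\right)\right) - 1399269 = 269 \left(- \frac{231}{38}\right) - 1399269 = - \frac{62139}{38} - 1399269 = - \frac{53234361}{38}$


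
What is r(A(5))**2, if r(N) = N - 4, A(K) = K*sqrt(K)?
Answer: 141 - 40*sqrt(5) ≈ 51.557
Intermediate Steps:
A(K) = K**(3/2)
r(N) = -4 + N
r(A(5))**2 = (-4 + 5**(3/2))**2 = (-4 + 5*sqrt(5))**2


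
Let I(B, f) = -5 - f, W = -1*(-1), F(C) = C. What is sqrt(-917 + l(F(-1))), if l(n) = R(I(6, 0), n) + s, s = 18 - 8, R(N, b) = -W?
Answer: 2*I*sqrt(227) ≈ 30.133*I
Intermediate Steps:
W = 1
R(N, b) = -1 (R(N, b) = -1*1 = -1)
s = 10
l(n) = 9 (l(n) = -1 + 10 = 9)
sqrt(-917 + l(F(-1))) = sqrt(-917 + 9) = sqrt(-908) = 2*I*sqrt(227)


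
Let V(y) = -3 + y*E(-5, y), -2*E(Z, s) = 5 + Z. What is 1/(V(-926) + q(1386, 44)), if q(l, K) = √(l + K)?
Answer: 3/1421 + √1430/1421 ≈ 0.028723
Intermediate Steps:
E(Z, s) = -5/2 - Z/2 (E(Z, s) = -(5 + Z)/2 = -5/2 - Z/2)
q(l, K) = √(K + l)
V(y) = -3 (V(y) = -3 + y*(-5/2 - ½*(-5)) = -3 + y*(-5/2 + 5/2) = -3 + y*0 = -3 + 0 = -3)
1/(V(-926) + q(1386, 44)) = 1/(-3 + √(44 + 1386)) = 1/(-3 + √1430)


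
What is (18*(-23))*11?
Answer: -4554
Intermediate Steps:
(18*(-23))*11 = -414*11 = -4554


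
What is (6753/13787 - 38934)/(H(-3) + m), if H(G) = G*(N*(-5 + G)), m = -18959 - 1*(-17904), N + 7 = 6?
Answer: 41290485/1144321 ≈ 36.083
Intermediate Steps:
N = -1 (N = -7 + 6 = -1)
m = -1055 (m = -18959 + 17904 = -1055)
H(G) = G*(5 - G) (H(G) = G*(-(-5 + G)) = G*(5 - G))
(6753/13787 - 38934)/(H(-3) + m) = (6753/13787 - 38934)/(-3*(5 - 1*(-3)) - 1055) = (6753*(1/13787) - 38934)/(-3*(5 + 3) - 1055) = (6753/13787 - 38934)/(-3*8 - 1055) = -536776305/(13787*(-24 - 1055)) = -536776305/13787/(-1079) = -536776305/13787*(-1/1079) = 41290485/1144321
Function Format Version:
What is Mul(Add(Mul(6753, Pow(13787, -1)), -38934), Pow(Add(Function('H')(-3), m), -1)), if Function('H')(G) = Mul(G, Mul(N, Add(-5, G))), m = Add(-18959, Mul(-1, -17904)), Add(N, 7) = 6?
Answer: Rational(41290485, 1144321) ≈ 36.083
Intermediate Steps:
N = -1 (N = Add(-7, 6) = -1)
m = -1055 (m = Add(-18959, 17904) = -1055)
Function('H')(G) = Mul(G, Add(5, Mul(-1, G))) (Function('H')(G) = Mul(G, Mul(-1, Add(-5, G))) = Mul(G, Add(5, Mul(-1, G))))
Mul(Add(Mul(6753, Pow(13787, -1)), -38934), Pow(Add(Function('H')(-3), m), -1)) = Mul(Add(Mul(6753, Pow(13787, -1)), -38934), Pow(Add(Mul(-3, Add(5, Mul(-1, -3))), -1055), -1)) = Mul(Add(Mul(6753, Rational(1, 13787)), -38934), Pow(Add(Mul(-3, Add(5, 3)), -1055), -1)) = Mul(Add(Rational(6753, 13787), -38934), Pow(Add(Mul(-3, 8), -1055), -1)) = Mul(Rational(-536776305, 13787), Pow(Add(-24, -1055), -1)) = Mul(Rational(-536776305, 13787), Pow(-1079, -1)) = Mul(Rational(-536776305, 13787), Rational(-1, 1079)) = Rational(41290485, 1144321)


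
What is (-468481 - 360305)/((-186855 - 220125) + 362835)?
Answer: 276262/14715 ≈ 18.774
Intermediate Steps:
(-468481 - 360305)/((-186855 - 220125) + 362835) = -828786/(-406980 + 362835) = -828786/(-44145) = -828786*(-1/44145) = 276262/14715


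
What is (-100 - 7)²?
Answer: 11449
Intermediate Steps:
(-100 - 7)² = (-107)² = 11449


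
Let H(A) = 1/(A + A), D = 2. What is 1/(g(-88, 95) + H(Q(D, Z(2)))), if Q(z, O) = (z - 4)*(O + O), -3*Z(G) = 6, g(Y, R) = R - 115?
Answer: -16/319 ≈ -0.050157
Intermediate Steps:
g(Y, R) = -115 + R
Z(G) = -2 (Z(G) = -1/3*6 = -2)
Q(z, O) = 2*O*(-4 + z) (Q(z, O) = (-4 + z)*(2*O) = 2*O*(-4 + z))
H(A) = 1/(2*A)
1/(g(-88, 95) + H(Q(D, Z(2)))) = 1/((-115 + 95) + 1/(2*((2*(-2)*(-4 + 2))))) = 1/(-20 + 1/(2*((2*(-2)*(-2))))) = 1/(-20 + (1/2)/8) = 1/(-20 + (1/2)*(1/8)) = 1/(-20 + 1/16) = 1/(-319/16) = -16/319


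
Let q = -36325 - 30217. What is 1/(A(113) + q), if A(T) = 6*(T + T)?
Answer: -1/65186 ≈ -1.5341e-5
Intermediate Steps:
A(T) = 12*T (A(T) = 6*(2*T) = 12*T)
q = -66542
1/(A(113) + q) = 1/(12*113 - 66542) = 1/(1356 - 66542) = 1/(-65186) = -1/65186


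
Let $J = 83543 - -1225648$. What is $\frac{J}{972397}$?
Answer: $\frac{1309191}{972397} \approx 1.3464$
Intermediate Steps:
$J = 1309191$ ($J = 83543 + 1225648 = 1309191$)
$\frac{J}{972397} = \frac{1309191}{972397}$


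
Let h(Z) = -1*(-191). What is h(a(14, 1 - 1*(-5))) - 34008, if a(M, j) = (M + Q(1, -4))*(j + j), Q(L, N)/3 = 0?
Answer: -33817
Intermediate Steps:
Q(L, N) = 0 (Q(L, N) = 3*0 = 0)
a(M, j) = 2*M*j (a(M, j) = (M + 0)*(j + j) = M*(2*j) = 2*M*j)
h(Z) = 191
h(a(14, 1 - 1*(-5))) - 34008 = 191 - 34008 = -33817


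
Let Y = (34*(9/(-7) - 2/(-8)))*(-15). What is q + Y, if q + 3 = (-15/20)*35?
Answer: 13971/28 ≈ 498.96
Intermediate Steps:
q = -117/4 (q = -3 + (-15/20)*35 = -3 + ((1/20)*(-15))*35 = -3 - 3/4*35 = -3 - 105/4 = -117/4 ≈ -29.250)
Y = 7395/14 (Y = (34*(9*(-1/7) - 2*(-1/8)))*(-15) = (34*(-9/7 + 1/4))*(-15) = (34*(-29/28))*(-15) = -493/14*(-15) = 7395/14 ≈ 528.21)
q + Y = -117/4 + 7395/14 = 13971/28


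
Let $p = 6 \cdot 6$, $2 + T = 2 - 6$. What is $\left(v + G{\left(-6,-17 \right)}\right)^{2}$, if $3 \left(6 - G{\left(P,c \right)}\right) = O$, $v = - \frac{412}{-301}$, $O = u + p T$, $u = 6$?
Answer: $\frac{542330944}{90601} \approx 5985.9$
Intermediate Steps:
$T = -6$ ($T = -2 + \left(2 - 6\right) = -2 - 4 = -6$)
$p = 36$
$O = -210$ ($O = 6 + 36 \left(-6\right) = 6 - 216 = -210$)
$v = \frac{412}{301}$ ($v = \left(-412\right) \left(- \frac{1}{301}\right) = \frac{412}{301} \approx 1.3688$)
$G{\left(P,c \right)} = 76$ ($G{\left(P,c \right)} = 6 - -70 = 6 + 70 = 76$)
$\left(v + G{\left(-6,-17 \right)}\right)^{2} = \left(\frac{412}{301} + 76\right)^{2} = \left(\frac{23288}{301}\right)^{2} = \frac{542330944}{90601}$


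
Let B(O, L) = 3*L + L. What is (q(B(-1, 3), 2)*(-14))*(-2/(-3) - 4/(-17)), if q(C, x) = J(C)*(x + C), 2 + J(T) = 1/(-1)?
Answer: 9016/17 ≈ 530.35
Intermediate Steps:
B(O, L) = 4*L
J(T) = -3 (J(T) = -2 + 1/(-1) = -2 - 1 = -3)
q(C, x) = -3*C - 3*x (q(C, x) = -3*(x + C) = -3*(C + x) = -3*C - 3*x)
(q(B(-1, 3), 2)*(-14))*(-2/(-3) - 4/(-17)) = ((-12*3 - 3*2)*(-14))*(-2/(-3) - 4/(-17)) = ((-3*12 - 6)*(-14))*(-2*(-⅓) - 4*(-1/17)) = ((-36 - 6)*(-14))*(⅔ + 4/17) = -42*(-14)*(46/51) = 588*(46/51) = 9016/17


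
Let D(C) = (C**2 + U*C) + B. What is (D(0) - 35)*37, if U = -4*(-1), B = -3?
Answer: -1406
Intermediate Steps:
U = 4
D(C) = -3 + C**2 + 4*C (D(C) = (C**2 + 4*C) - 3 = -3 + C**2 + 4*C)
(D(0) - 35)*37 = ((-3 + 0**2 + 4*0) - 35)*37 = ((-3 + 0 + 0) - 35)*37 = (-3 - 35)*37 = -38*37 = -1406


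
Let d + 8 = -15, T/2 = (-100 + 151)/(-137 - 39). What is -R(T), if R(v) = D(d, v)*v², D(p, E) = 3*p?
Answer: 179469/7744 ≈ 23.175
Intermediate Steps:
T = -51/88 (T = 2*((-100 + 151)/(-137 - 39)) = 2*(51/(-176)) = 2*(51*(-1/176)) = 2*(-51/176) = -51/88 ≈ -0.57955)
d = -23 (d = -8 - 15 = -23)
R(v) = -69*v² (R(v) = (3*(-23))*v² = -69*v²)
-R(T) = -(-69)*(-51/88)² = -(-69)*2601/7744 = -1*(-179469/7744) = 179469/7744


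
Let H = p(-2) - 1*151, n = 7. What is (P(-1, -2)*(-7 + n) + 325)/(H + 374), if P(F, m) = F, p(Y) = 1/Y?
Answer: 130/89 ≈ 1.4607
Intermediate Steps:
H = -303/2 (H = 1/(-2) - 1*151 = -1/2 - 151 = -303/2 ≈ -151.50)
(P(-1, -2)*(-7 + n) + 325)/(H + 374) = (-(-7 + 7) + 325)/(-303/2 + 374) = (-1*0 + 325)/(445/2) = (0 + 325)*(2/445) = 325*(2/445) = 130/89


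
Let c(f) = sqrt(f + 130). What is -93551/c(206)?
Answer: -93551*sqrt(21)/84 ≈ -5103.6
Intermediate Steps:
c(f) = sqrt(130 + f)
-93551/c(206) = -93551/sqrt(130 + 206) = -93551*sqrt(21)/84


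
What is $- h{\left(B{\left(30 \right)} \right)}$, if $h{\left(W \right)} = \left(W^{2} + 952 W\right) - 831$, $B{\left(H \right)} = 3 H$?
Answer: $-92949$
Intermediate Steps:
$h{\left(W \right)} = -831 + W^{2} + 952 W$
$- h{\left(B{\left(30 \right)} \right)} = - (-831 + \left(3 \cdot 30\right)^{2} + 952 \cdot 3 \cdot 30) = - (-831 + 90^{2} + 952 \cdot 90) = - (-831 + 8100 + 85680) = \left(-1\right) 92949 = -92949$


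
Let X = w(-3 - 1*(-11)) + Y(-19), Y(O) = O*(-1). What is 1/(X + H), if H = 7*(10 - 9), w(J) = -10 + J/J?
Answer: 1/17 ≈ 0.058824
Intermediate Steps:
Y(O) = -O
w(J) = -9 (w(J) = -10 + 1 = -9)
H = 7 (H = 7*1 = 7)
X = 10 (X = -9 - 1*(-19) = -9 + 19 = 10)
1/(X + H) = 1/(10 + 7) = 1/17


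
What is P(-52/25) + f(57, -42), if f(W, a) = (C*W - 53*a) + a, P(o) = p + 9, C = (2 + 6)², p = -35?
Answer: 5806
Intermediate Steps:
C = 64 (C = 8² = 64)
P(o) = -26 (P(o) = -35 + 9 = -26)
f(W, a) = -52*a + 64*W (f(W, a) = (64*W - 53*a) + a = (-53*a + 64*W) + a = -52*a + 64*W)
P(-52/25) + f(57, -42) = -26 + (-52*(-42) + 64*57) = -26 + (2184 + 3648) = -26 + 5832 = 5806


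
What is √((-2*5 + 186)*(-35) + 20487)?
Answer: √14327 ≈ 119.70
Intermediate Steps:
√((-2*5 + 186)*(-35) + 20487) = √((-10 + 186)*(-35) + 20487) = √(176*(-35) + 20487) = √(-6160 + 20487) = √14327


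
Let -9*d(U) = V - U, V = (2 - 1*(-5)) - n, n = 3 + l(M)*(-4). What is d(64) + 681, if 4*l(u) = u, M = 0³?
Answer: 2063/3 ≈ 687.67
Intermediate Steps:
M = 0
l(u) = u/4
n = 3 (n = 3 + ((¼)*0)*(-4) = 3 + 0*(-4) = 3 + 0 = 3)
V = 4 (V = (2 - 1*(-5)) - 1*3 = (2 + 5) - 3 = 7 - 3 = 4)
d(U) = -4/9 + U/9 (d(U) = -(4 - U)/9 = -4/9 + U/9)
d(64) + 681 = (-4/9 + (⅑)*64) + 681 = (-4/9 + 64/9) + 681 = 20/3 + 681 = 2063/3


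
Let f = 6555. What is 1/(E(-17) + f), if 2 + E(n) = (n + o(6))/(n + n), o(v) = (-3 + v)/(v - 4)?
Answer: 68/445635 ≈ 0.00015259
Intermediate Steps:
o(v) = (-3 + v)/(-4 + v)
E(n) = -2 + (3/2 + n)/(2*n) (E(n) = -2 + (n + (-3 + 6)/(-4 + 6))/(n + n) = -2 + (n + 3/2)/((2*n)) = -2 + (n + (½)*3)*(1/(2*n)) = -2 + (n + 3/2)*(1/(2*n)) = -2 + (3/2 + n)*(1/(2*n)) = -2 + (3/2 + n)/(2*n))
1/(E(-17) + f) = 1/((¾)*(1 - 2*(-17))/(-17) + 6555) = 1/((¾)*(-1/17)*(1 + 34) + 6555) = 1/((¾)*(-1/17)*35 + 6555) = 1/(-105/68 + 6555) = 1/(445635/68) = 68/445635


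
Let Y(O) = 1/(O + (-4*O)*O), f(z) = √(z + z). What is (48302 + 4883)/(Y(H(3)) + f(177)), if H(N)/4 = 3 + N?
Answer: 121261800/1840233599 + 276476904000*√354/1840233599 ≈ 2826.8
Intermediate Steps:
H(N) = 12 + 4*N (H(N) = 4*(3 + N) = 12 + 4*N)
f(z) = √2*√z (f(z) = √(2*z) = √2*√z)
Y(O) = 1/(O - 4*O²)
(48302 + 4883)/(Y(H(3)) + f(177)) = (48302 + 4883)/(-1/((12 + 4*3)*(-1 + 4*(12 + 4*3))) + √2*√177) = 53185/(-1/((12 + 12)*(-1 + 4*(12 + 12))) + √354) = 53185/(-1/(24*(-1 + 4*24)) + √354) = 53185/(-1*1/24/(-1 + 96) + √354) = 53185/(-1*1/24/95 + √354) = 53185/(-1*1/24*1/95 + √354) = 53185/(-1/2280 + √354)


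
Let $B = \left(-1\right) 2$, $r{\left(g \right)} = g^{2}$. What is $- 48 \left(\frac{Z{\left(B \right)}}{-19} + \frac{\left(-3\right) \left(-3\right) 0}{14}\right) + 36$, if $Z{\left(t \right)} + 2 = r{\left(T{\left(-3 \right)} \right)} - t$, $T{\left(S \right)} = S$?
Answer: $\frac{1116}{19} \approx 58.737$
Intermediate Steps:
$B = -2$
$Z{\left(t \right)} = 7 - t$ ($Z{\left(t \right)} = -2 - \left(-9 + t\right) = 7 - t$)
$- 48 \left(\frac{Z{\left(B \right)}}{-19} + \frac{\left(-3\right) \left(-3\right) 0}{14}\right) + 36 = - 48 \left(\frac{7 - -2}{-19} + \frac{\left(-3\right) \left(-3\right) 0}{14}\right) + 36 = - 48 \left(\left(7 + 2\right) \left(- \frac{1}{19}\right) + 9 \cdot 0 \cdot \frac{1}{14}\right) + 36 = - 48 \left(9 \left(- \frac{1}{19}\right) + 0 \cdot \frac{1}{14}\right) + 36 = - 48 \left(- \frac{9}{19} + 0\right) + 36 = \left(-48\right) \left(- \frac{9}{19}\right) + 36 = \frac{432}{19} + 36 = \frac{1116}{19}$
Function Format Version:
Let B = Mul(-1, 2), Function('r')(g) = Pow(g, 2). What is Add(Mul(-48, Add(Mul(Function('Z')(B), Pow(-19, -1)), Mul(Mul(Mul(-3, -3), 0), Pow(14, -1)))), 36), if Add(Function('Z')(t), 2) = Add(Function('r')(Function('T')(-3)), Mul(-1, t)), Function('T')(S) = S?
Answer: Rational(1116, 19) ≈ 58.737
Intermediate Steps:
B = -2
Function('Z')(t) = Add(7, Mul(-1, t)) (Function('Z')(t) = Add(-2, Add(Pow(-3, 2), Mul(-1, t))) = Add(-2, Add(9, Mul(-1, t))) = Add(7, Mul(-1, t)))
Add(Mul(-48, Add(Mul(Function('Z')(B), Pow(-19, -1)), Mul(Mul(Mul(-3, -3), 0), Pow(14, -1)))), 36) = Add(Mul(-48, Add(Mul(Add(7, Mul(-1, -2)), Pow(-19, -1)), Mul(Mul(Mul(-3, -3), 0), Pow(14, -1)))), 36) = Add(Mul(-48, Add(Mul(Add(7, 2), Rational(-1, 19)), Mul(Mul(9, 0), Rational(1, 14)))), 36) = Add(Mul(-48, Add(Mul(9, Rational(-1, 19)), Mul(0, Rational(1, 14)))), 36) = Add(Mul(-48, Add(Rational(-9, 19), 0)), 36) = Add(Mul(-48, Rational(-9, 19)), 36) = Add(Rational(432, 19), 36) = Rational(1116, 19)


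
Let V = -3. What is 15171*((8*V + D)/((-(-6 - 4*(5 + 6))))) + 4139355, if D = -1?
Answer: 8263539/2 ≈ 4.1318e+6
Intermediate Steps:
15171*((8*V + D)/((-(-6 - 4*(5 + 6))))) + 4139355 = 15171*((8*(-3) - 1)/((-(-6 - 4*(5 + 6))))) + 4139355 = 15171*((-24 - 1)/((-(-6 - 4*11)))) + 4139355 = 15171*(-25*(-1/(-6 - 44))) + 4139355 = 15171*(-25/((-1*(-50)))) + 4139355 = 15171*(-25/50) + 4139355 = 15171*(-25*1/50) + 4139355 = 15171*(-1/2) + 4139355 = -15171/2 + 4139355 = 8263539/2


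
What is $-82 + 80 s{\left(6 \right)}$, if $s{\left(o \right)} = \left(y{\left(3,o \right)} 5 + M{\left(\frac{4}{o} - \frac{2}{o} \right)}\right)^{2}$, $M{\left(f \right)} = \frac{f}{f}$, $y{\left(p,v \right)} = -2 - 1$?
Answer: $15598$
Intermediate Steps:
$y{\left(p,v \right)} = -3$ ($y{\left(p,v \right)} = -2 - 1 = -3$)
$M{\left(f \right)} = 1$
$s{\left(o \right)} = 196$ ($s{\left(o \right)} = \left(\left(-3\right) 5 + 1\right)^{2} = \left(-15 + 1\right)^{2} = \left(-14\right)^{2} = 196$)
$-82 + 80 s{\left(6 \right)} = -82 + 80 \cdot 196 = -82 + 15680 = 15598$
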